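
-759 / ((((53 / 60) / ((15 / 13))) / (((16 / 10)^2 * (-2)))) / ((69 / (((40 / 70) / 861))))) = 363617299584 / 689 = 527746443.52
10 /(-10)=-1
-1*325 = -325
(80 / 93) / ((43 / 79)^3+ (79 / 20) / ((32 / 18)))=0.36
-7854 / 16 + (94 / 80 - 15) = -5047 / 10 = -504.70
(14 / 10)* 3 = 21 / 5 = 4.20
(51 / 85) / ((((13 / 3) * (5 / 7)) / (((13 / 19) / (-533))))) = -63 / 253175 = -0.00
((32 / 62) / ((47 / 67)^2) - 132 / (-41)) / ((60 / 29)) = 86884087 / 42114585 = 2.06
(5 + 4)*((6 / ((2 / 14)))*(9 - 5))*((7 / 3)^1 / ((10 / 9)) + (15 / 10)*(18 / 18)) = 27216 / 5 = 5443.20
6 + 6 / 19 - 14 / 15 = 5.38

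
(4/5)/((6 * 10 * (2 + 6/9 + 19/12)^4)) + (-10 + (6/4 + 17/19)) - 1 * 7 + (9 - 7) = -3000482197/238034850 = -12.61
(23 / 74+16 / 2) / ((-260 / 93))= -11439 / 3848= -2.97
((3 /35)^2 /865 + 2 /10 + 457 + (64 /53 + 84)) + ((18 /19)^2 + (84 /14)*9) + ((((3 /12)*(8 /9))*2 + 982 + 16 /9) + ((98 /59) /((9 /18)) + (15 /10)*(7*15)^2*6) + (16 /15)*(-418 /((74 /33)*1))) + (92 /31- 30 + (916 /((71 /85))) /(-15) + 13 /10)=176238273245548058710943 /1753402215778431750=100512.18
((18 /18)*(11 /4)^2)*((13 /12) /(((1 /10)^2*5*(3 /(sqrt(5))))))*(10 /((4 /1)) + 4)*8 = 102245*sqrt(5) /36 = 6350.74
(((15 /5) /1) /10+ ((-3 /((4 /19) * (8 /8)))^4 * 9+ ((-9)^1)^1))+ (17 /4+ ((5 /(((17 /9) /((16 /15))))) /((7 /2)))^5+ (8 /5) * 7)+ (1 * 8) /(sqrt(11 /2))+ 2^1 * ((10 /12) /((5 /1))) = 8 * sqrt(22) /11+ 6801531017171092301 /18327196108032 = 371120.25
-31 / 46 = -0.67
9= 9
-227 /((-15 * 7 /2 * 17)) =454 /1785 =0.25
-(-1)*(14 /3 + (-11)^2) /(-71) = -377 /213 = -1.77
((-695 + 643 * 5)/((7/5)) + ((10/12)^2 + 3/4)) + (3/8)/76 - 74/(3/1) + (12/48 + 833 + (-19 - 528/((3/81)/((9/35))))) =-1074.80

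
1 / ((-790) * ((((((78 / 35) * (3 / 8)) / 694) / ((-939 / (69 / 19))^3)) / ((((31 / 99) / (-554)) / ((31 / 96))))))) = -32696502878449088 / 1027993029921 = -31806.15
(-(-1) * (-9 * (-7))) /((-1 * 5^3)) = -63 /125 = -0.50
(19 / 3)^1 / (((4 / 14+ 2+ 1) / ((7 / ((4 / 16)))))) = 3724 / 69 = 53.97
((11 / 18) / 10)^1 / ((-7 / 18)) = -11 / 70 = -0.16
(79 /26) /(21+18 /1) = 79 /1014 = 0.08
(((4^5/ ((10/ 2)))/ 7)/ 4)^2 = 65536/ 1225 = 53.50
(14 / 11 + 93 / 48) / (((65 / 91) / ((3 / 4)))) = 2373 / 704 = 3.37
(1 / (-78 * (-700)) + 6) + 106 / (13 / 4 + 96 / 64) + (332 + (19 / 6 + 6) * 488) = 1671475873 / 345800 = 4833.65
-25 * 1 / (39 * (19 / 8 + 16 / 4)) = -0.10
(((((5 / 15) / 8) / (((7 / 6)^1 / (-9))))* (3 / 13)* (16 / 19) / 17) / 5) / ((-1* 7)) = 0.00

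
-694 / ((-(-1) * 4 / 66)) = -11451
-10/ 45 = -2/ 9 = -0.22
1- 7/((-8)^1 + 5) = 10/3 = 3.33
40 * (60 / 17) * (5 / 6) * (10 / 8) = 147.06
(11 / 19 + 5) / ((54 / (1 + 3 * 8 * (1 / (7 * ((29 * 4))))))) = 583 / 5481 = 0.11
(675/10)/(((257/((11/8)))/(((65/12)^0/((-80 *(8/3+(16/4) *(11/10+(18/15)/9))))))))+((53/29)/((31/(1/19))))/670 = -443743049/752941411840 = -0.00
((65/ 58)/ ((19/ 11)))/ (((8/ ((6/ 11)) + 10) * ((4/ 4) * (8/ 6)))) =6435/ 326192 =0.02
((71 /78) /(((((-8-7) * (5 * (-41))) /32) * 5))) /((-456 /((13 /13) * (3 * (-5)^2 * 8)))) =-1136 /455715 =-0.00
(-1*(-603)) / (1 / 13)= 7839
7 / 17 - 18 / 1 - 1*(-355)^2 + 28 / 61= -130705688 / 1037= -126042.13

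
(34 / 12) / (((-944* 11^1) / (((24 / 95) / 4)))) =-17 / 986480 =-0.00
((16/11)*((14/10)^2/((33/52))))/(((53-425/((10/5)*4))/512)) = -166985728/9075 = -18400.63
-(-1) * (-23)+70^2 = 4877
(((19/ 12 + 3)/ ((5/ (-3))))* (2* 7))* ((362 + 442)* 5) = -154770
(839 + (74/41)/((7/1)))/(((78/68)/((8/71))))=82.44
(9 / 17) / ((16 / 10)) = 45 / 136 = 0.33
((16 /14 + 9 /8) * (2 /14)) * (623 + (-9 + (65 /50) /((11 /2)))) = 4290441 /21560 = 199.00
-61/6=-10.17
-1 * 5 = -5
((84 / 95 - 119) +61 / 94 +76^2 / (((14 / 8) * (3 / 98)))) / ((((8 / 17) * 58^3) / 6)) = 49050357431 / 6969400640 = 7.04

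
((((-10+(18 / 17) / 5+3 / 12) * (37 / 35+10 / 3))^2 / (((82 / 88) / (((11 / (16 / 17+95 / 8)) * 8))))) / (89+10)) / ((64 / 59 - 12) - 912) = -644700380921476 / 4558296978151875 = -0.14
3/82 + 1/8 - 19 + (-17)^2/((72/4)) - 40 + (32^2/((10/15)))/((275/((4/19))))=-41.61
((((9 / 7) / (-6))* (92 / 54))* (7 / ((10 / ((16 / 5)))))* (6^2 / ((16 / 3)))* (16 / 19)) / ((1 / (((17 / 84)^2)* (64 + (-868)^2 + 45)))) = -10017467702 / 69825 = -143465.34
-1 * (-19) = 19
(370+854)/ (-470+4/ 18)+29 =27899/ 1057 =26.39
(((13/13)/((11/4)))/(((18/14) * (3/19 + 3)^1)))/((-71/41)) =-5453/105435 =-0.05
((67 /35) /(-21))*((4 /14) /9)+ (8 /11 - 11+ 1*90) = 40608011 /509355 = 79.72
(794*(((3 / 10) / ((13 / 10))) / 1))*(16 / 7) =38112 / 91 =418.81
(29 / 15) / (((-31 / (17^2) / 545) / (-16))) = 14616464 / 93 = 157166.28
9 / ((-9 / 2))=-2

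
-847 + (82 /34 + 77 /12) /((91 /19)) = -15689489 /18564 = -845.16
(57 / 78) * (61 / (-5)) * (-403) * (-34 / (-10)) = 610793 / 50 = 12215.86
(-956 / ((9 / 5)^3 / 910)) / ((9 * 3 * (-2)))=54372500 / 19683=2762.41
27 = 27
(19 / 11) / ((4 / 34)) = 323 / 22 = 14.68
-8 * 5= -40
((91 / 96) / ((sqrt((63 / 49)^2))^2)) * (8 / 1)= 4459 / 972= 4.59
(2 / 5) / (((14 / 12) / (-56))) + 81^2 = 32709 / 5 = 6541.80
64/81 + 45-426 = -30797/81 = -380.21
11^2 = 121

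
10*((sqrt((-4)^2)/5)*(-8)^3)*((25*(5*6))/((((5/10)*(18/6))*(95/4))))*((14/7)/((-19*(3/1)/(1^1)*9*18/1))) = 1638400/87723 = 18.68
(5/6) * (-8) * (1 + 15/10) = -50/3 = -16.67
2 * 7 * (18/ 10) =126/ 5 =25.20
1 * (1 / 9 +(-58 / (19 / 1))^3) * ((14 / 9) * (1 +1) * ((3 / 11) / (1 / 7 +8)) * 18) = -685666408 / 12901779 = -53.15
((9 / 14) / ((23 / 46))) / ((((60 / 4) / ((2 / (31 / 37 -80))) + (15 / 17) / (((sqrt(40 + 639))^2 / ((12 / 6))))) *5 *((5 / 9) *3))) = -1098234 / 4226162375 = -0.00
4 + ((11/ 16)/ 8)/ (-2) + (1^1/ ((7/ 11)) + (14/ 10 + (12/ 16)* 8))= 115839/ 8960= 12.93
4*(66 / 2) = 132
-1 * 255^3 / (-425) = 39015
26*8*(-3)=-624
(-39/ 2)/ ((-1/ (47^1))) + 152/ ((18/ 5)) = 17257/ 18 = 958.72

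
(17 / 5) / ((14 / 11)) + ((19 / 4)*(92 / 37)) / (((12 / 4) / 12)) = 129279 / 2590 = 49.91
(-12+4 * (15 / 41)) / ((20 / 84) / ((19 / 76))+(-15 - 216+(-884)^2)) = -9072 / 672635545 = -0.00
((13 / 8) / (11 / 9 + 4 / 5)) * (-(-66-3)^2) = -214245 / 56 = -3825.80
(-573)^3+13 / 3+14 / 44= -12416745815 / 66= -188132512.35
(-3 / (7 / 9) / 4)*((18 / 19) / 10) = -0.09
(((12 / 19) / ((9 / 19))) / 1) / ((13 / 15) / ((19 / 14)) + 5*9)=380 / 13007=0.03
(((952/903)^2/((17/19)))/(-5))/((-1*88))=2584/915255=0.00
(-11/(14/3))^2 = 1089/196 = 5.56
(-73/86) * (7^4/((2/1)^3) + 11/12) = -527425/2064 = -255.54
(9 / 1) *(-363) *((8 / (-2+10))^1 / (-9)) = 363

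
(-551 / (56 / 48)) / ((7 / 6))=-19836 / 49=-404.82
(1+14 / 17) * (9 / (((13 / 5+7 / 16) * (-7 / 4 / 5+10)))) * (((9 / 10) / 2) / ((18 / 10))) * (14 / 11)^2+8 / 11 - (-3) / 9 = 1.29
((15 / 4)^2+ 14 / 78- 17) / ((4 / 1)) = -1721 / 2496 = -0.69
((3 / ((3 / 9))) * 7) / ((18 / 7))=49 / 2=24.50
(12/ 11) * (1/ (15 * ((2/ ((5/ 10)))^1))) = 1/ 55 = 0.02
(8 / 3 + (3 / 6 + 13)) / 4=97 / 24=4.04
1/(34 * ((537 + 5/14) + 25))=7/133841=0.00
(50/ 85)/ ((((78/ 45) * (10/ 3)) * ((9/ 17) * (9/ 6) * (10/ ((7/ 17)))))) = 7/ 1326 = 0.01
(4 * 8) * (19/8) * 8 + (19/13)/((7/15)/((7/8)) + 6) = 774877/1274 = 608.22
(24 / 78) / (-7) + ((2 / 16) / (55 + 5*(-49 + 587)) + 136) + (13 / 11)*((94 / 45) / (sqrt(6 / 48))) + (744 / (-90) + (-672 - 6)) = -219943729 / 399672 + 2444*sqrt(2) / 495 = -543.33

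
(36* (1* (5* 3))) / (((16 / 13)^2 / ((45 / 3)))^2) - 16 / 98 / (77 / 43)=3273224198779 / 61816832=52950.37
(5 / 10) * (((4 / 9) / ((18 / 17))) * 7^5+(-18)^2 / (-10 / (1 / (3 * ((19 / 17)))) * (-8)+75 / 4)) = 1858899527 / 526905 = 3527.96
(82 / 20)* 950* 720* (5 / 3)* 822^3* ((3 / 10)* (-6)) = -4672794324873600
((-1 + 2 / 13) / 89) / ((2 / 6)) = -33 / 1157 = -0.03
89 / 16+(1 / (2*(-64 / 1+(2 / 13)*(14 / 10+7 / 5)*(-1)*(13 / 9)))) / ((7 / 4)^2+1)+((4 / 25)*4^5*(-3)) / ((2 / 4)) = -3695263141 / 3780400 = -977.48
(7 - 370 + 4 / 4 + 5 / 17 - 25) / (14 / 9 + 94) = -29583 / 7310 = -4.05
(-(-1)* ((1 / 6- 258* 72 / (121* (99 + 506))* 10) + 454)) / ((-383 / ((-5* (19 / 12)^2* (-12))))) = -71611232465 / 403740216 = -177.37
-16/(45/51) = -272/15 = -18.13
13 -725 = -712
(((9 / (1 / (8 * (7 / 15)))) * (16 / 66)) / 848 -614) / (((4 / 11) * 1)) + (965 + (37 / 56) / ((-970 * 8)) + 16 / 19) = -722.63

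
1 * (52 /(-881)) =-52 /881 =-0.06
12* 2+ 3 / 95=2283 / 95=24.03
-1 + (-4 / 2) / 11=-13 / 11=-1.18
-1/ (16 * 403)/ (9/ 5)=-5/ 58032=-0.00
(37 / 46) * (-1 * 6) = -111 / 23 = -4.83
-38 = -38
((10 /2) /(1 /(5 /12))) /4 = 0.52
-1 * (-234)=234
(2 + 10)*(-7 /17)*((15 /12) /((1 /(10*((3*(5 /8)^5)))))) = -4921875 /278528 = -17.67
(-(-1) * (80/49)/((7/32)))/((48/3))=160/343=0.47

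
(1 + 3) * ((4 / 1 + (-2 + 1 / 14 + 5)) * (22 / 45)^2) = 6.76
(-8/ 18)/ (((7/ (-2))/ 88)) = 704/ 63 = 11.17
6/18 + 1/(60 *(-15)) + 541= 487199/900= 541.33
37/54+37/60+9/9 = 1243/540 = 2.30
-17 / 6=-2.83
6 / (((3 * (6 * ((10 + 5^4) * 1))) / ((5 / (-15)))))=-1 / 5715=-0.00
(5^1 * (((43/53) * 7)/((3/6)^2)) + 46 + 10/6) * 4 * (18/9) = 205112/159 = 1290.01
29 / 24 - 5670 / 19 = -135529 / 456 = -297.21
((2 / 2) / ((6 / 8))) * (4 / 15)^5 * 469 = 1921024 / 2278125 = 0.84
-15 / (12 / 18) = -45 / 2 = -22.50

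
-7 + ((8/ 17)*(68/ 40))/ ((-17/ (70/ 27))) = -3269/ 459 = -7.12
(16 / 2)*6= 48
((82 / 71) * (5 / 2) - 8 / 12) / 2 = 473 / 426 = 1.11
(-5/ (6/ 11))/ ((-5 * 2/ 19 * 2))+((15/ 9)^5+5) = 51649/ 1944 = 26.57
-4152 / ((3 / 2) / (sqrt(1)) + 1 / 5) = -41520 / 17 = -2442.35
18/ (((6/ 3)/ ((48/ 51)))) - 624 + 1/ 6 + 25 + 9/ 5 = -300167/ 510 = -588.56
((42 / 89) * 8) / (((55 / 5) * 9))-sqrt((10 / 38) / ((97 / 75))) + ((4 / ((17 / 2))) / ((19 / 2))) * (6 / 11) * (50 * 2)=2599376 / 948651-5 * sqrt(27645) / 1843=2.29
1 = 1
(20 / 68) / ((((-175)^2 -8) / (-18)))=-90 / 520489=-0.00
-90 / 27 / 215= -2 / 129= -0.02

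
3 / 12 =1 / 4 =0.25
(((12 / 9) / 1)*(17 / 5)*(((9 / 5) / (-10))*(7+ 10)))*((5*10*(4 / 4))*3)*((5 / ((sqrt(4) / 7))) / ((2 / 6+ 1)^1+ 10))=-3213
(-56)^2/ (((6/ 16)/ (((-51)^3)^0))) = 25088/ 3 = 8362.67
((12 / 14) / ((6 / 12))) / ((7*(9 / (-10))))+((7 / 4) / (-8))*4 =-1349 / 1176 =-1.15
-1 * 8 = -8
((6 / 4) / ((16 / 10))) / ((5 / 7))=21 / 16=1.31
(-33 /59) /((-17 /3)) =99 /1003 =0.10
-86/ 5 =-17.20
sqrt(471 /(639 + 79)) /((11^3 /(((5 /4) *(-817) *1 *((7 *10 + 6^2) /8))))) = -216505 *sqrt(338178) /15290528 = -8.23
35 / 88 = 0.40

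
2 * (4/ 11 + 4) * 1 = 8.73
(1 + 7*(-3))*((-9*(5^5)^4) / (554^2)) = 4291534423828125 / 76729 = 55931061578.13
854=854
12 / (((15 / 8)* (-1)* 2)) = -16 / 5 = -3.20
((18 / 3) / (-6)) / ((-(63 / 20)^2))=400 / 3969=0.10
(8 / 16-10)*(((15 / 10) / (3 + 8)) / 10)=-57 / 440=-0.13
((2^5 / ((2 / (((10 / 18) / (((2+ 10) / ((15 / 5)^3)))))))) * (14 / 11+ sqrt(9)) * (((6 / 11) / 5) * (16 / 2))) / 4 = 2256 / 121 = 18.64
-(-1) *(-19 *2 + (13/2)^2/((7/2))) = -363/14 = -25.93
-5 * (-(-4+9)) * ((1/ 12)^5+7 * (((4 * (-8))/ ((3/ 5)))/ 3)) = -774143975/ 248832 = -3111.11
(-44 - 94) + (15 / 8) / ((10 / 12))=-543 / 4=-135.75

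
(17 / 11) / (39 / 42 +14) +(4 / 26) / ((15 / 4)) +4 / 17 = 2894854 / 7621185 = 0.38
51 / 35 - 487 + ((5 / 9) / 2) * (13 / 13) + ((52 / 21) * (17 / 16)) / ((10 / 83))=-463.43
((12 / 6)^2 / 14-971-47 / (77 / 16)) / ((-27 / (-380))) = -28688860 / 2079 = -13799.36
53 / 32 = 1.66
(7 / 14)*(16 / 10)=4 / 5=0.80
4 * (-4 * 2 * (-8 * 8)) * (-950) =-1945600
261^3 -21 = 17779560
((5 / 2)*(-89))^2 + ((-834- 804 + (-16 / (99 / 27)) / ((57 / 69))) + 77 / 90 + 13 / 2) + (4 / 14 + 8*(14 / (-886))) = 5584552304941 / 116659620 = 47870.48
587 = 587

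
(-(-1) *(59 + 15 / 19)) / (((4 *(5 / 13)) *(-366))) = -1846 / 17385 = -0.11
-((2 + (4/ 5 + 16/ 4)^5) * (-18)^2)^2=-682627683948.45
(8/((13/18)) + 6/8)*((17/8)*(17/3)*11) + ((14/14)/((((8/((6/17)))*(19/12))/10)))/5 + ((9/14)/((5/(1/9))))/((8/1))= 7367682453/4702880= 1566.63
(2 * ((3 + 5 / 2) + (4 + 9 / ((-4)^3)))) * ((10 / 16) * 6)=8985 / 128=70.20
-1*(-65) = 65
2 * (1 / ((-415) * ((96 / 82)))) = -41 / 9960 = -0.00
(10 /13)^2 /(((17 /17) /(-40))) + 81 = 9689 /169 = 57.33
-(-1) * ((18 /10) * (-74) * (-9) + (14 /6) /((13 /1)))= 233801 /195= 1198.98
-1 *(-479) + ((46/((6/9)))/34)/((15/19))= 481.57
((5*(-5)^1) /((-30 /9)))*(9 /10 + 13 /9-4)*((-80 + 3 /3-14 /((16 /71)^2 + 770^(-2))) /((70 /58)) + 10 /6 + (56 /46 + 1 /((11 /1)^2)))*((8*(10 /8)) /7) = 1923021284772532111 /372578363403246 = 5161.39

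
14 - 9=5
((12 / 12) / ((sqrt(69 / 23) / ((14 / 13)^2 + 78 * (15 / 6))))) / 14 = 33151 * sqrt(3) / 7098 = 8.09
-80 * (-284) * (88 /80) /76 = 6248 /19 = 328.84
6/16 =3/8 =0.38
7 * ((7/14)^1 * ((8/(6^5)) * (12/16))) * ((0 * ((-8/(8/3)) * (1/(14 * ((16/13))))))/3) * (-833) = 0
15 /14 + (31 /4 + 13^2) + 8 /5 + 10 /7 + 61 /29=106113 /580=182.95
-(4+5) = -9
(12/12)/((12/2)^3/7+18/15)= 35/1122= 0.03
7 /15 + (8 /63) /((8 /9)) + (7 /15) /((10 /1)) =689 /1050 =0.66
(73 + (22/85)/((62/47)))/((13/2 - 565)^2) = 771488/3287660515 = 0.00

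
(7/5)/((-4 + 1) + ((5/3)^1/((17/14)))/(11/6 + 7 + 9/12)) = -2737/5585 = -0.49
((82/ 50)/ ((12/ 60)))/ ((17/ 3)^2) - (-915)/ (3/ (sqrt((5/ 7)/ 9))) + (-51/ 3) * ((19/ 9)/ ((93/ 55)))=-25361572/ 1209465 + 305 * sqrt(35)/ 21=64.95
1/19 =0.05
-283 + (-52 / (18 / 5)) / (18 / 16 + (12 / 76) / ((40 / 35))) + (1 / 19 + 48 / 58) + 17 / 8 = -291.43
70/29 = 2.41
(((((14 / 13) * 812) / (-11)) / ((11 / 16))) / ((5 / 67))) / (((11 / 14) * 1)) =-170610944 / 86515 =-1972.04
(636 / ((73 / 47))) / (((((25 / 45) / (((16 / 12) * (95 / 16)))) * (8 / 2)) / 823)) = 350565903 / 292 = 1200568.16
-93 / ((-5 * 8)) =93 / 40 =2.32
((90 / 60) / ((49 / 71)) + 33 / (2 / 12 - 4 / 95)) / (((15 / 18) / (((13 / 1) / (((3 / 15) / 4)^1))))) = 289926468 / 3479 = 83336.15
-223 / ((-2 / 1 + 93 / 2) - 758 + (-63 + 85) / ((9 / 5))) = 4014 / 12623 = 0.32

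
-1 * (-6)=6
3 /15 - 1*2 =-9 /5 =-1.80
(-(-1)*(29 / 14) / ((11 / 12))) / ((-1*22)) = -87 / 847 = -0.10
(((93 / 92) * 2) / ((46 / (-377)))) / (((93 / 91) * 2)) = -34307 / 4232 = -8.11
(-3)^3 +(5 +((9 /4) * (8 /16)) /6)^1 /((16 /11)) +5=-4719 /256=-18.43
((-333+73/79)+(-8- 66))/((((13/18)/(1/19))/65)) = -2887200/1501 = -1923.52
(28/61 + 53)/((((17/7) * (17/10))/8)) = 1826160/17629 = 103.59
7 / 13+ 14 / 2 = 98 / 13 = 7.54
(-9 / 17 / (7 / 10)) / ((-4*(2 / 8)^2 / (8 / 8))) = 360 / 119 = 3.03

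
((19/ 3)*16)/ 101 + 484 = 146956/ 303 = 485.00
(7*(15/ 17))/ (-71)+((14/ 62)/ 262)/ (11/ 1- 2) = -7666841/ 88229286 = -0.09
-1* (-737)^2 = -543169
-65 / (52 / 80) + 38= -62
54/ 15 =18/ 5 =3.60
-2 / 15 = -0.13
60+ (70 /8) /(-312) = 74845 /1248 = 59.97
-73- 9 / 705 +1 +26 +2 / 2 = -10578 / 235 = -45.01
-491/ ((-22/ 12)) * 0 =0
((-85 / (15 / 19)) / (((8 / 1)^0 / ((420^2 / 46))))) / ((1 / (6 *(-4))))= 227908800 / 23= 9909078.26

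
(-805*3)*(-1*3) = 7245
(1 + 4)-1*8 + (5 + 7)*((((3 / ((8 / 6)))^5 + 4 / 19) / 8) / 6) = 892555 / 77824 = 11.47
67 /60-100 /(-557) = 43319 /33420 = 1.30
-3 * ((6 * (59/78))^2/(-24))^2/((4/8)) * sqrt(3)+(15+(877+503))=1387.35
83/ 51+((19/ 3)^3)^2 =799800146/ 12393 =64536.44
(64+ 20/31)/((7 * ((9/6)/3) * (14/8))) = 16032/1519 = 10.55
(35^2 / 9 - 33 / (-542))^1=136.17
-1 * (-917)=917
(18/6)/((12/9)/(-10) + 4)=45/58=0.78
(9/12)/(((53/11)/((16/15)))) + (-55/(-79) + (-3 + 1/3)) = -113327/62805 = -1.80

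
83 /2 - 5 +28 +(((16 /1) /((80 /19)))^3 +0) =29843 /250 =119.37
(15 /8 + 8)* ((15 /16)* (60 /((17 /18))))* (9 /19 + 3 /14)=29275425 /72352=404.62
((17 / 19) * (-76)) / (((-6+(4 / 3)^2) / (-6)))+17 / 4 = -7021 / 76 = -92.38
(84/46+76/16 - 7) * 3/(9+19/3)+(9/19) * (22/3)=272643/80408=3.39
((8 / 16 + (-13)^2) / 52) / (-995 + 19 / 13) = -339 / 103328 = -0.00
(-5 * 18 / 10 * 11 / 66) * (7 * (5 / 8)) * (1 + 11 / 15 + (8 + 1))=-1127 / 16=-70.44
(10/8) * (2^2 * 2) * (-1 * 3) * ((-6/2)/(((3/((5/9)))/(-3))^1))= -50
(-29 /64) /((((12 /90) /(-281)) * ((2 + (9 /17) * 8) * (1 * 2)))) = 2077995 /27136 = 76.58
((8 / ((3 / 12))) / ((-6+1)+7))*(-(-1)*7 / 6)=56 / 3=18.67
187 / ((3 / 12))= 748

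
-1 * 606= -606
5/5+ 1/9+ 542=4888/9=543.11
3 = 3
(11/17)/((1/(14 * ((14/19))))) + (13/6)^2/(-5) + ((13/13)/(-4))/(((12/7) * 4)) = 5.70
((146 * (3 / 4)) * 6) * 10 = 6570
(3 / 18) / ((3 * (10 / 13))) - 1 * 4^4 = -46067 / 180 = -255.93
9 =9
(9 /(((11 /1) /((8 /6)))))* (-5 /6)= -10 /11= -0.91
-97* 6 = -582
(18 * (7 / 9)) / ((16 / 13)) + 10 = 171 / 8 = 21.38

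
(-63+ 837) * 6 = 4644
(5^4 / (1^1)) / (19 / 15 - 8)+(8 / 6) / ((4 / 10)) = -27115 / 303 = -89.49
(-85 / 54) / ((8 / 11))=-935 / 432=-2.16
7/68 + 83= 5651/68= 83.10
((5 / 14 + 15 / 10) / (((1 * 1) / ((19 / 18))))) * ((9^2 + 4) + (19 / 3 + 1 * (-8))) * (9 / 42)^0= 30875 / 189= 163.36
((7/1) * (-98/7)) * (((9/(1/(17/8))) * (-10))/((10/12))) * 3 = 67473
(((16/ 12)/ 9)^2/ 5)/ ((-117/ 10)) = -0.00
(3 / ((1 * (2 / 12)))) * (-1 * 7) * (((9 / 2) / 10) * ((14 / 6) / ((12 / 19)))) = -209.48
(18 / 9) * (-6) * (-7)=84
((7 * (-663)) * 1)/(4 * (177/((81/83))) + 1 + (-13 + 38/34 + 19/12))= -655452/101147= -6.48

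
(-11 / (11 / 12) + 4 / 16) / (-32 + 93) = -47 / 244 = -0.19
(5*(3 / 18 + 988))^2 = 878826025 / 36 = 24411834.03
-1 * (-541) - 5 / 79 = 42734 / 79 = 540.94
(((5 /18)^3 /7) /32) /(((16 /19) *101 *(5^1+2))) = 2375 /14777634816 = 0.00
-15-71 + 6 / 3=-84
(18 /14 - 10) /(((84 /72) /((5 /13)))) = -1830 /637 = -2.87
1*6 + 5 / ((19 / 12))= 174 / 19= 9.16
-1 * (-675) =675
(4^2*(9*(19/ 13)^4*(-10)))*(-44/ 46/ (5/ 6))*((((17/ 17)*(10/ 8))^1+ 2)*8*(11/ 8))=13624278624/ 50531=269622.18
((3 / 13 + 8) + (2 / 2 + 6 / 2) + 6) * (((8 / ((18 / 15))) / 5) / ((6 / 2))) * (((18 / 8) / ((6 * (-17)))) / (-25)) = 79 / 11050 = 0.01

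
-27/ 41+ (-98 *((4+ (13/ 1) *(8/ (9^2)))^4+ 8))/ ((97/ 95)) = -12940368641759339/ 171196809417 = -75587.67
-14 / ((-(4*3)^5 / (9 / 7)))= 1 / 13824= 0.00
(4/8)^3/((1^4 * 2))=1/16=0.06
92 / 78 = 46 / 39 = 1.18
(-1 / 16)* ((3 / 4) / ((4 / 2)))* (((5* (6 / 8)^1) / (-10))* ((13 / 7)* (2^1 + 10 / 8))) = 1521 / 28672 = 0.05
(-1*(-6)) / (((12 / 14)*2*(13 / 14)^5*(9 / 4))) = 7529536 / 3341637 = 2.25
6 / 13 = 0.46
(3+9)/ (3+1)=3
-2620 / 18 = -145.56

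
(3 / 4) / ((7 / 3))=9 / 28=0.32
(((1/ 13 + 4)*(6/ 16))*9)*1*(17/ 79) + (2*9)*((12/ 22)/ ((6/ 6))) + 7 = 1787557/ 90376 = 19.78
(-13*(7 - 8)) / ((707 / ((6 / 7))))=78 / 4949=0.02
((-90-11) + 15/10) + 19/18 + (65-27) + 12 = -436/9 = -48.44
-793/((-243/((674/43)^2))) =360240868/449307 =801.77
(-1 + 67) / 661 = 66 / 661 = 0.10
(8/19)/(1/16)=6.74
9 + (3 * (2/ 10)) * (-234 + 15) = -612/ 5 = -122.40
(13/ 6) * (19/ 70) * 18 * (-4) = -1482/ 35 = -42.34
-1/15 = -0.07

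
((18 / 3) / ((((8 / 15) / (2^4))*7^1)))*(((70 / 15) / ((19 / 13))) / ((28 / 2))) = 780 / 133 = 5.86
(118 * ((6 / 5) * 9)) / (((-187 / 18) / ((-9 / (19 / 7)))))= 7225848 / 17765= 406.75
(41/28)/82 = 0.02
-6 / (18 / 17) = -17 / 3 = -5.67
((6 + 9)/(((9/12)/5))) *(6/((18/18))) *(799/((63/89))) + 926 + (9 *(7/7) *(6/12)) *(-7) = 28481969/42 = 678142.12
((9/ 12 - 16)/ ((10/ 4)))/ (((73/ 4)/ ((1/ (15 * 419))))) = -122/ 2294025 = -0.00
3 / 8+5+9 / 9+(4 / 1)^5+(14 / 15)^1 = 123757 / 120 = 1031.31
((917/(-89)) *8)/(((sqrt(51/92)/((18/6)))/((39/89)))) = -572208 *sqrt(1173)/134657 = -145.54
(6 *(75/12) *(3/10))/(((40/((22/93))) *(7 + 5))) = 11/1984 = 0.01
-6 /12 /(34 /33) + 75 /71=2757 /4828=0.57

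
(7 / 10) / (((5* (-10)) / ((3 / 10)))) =-21 / 5000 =-0.00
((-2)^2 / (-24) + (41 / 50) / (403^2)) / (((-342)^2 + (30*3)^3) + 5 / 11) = -22330561 / 113348598906075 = -0.00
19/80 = 0.24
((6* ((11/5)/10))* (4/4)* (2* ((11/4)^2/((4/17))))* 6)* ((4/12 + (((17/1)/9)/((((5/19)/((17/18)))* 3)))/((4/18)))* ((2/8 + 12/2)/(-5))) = -128317717/19200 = -6683.21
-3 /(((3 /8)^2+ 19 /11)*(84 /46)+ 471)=-8096 /1280277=-0.01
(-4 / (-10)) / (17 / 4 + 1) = 8 / 105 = 0.08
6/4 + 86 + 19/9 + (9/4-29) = 2263/36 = 62.86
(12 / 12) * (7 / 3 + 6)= 25 / 3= 8.33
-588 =-588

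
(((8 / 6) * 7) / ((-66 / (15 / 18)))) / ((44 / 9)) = -35 / 1452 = -0.02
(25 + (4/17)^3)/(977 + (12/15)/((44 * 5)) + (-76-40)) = 33794475/1163280488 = 0.03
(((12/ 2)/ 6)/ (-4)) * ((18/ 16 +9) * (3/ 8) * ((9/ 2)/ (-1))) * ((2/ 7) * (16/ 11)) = 2187/ 1232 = 1.78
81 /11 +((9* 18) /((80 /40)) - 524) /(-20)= 6493 /220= 29.51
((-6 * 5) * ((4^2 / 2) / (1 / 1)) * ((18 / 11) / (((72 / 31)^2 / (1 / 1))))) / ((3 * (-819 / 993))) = 1590455 / 54054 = 29.42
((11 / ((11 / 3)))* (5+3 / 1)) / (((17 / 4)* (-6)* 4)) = -4 / 17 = -0.24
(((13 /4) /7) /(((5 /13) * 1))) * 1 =169 /140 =1.21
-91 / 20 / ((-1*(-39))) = -7 / 60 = -0.12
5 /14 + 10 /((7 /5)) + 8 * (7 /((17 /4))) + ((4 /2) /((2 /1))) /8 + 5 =3509 /136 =25.80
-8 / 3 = -2.67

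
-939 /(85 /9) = -8451 /85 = -99.42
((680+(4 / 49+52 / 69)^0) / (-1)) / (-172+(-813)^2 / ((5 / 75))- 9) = -681 / 9914354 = -0.00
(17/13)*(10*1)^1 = 170/13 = 13.08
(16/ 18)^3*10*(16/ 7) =81920/ 5103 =16.05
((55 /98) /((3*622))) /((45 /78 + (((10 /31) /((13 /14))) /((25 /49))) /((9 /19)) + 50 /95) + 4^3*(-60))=-6317025 /80599325216998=-0.00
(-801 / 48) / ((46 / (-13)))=3471 / 736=4.72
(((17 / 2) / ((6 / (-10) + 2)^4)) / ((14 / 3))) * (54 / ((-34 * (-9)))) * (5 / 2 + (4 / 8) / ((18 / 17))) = 66875 / 268912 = 0.25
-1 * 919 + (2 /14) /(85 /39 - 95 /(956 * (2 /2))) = -498874031 /542885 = -918.93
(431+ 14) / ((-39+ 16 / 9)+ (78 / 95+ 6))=-380475 / 25993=-14.64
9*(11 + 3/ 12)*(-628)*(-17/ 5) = 216189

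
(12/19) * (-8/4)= -24/19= -1.26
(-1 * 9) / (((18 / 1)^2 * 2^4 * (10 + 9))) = -1 / 10944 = -0.00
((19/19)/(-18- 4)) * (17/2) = -17/44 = -0.39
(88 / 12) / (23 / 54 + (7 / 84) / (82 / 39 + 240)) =7478064 / 434683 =17.20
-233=-233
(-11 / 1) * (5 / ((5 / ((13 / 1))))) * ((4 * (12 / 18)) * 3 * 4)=-4576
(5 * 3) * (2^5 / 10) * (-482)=-23136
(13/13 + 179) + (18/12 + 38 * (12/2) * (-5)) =-1917/2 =-958.50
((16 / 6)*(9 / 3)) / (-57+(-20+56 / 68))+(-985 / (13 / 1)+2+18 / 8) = -4823177 / 67340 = -71.62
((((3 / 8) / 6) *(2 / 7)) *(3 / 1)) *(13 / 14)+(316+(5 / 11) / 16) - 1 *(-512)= 3570673 / 4312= 828.08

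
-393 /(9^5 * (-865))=131 /17025795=0.00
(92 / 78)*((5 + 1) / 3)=92 / 39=2.36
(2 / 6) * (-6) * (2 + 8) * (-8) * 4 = 640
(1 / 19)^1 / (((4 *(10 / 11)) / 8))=11 / 95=0.12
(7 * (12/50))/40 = 21/500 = 0.04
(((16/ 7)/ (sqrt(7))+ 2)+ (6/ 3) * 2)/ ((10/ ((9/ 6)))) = 12 * sqrt(7)/ 245+ 9/ 10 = 1.03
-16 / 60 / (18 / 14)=-28 / 135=-0.21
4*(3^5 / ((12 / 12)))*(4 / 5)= 3888 / 5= 777.60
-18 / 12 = -3 / 2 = -1.50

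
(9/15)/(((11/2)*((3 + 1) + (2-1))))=6/275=0.02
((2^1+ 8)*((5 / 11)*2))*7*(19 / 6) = 6650 / 33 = 201.52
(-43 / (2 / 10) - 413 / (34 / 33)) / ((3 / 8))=-83756 / 51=-1642.27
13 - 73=-60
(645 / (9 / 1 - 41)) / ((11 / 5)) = -3225 / 352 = -9.16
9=9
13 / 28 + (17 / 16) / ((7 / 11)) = 239 / 112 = 2.13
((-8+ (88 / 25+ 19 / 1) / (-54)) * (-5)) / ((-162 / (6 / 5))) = -11363 / 36450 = -0.31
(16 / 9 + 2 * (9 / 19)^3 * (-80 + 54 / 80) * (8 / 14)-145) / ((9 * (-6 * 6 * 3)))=0.16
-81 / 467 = -0.17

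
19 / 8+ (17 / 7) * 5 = 813 / 56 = 14.52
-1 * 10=-10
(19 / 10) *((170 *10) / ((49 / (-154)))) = -71060 / 7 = -10151.43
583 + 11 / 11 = 584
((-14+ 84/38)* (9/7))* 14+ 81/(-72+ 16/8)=-283779/1330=-213.37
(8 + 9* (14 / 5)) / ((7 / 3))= 498 / 35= 14.23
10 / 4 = 5 / 2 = 2.50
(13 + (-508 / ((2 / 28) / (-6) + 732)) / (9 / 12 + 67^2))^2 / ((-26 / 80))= -8242657928573091883240 / 15851642207767224157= -519.99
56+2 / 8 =225 / 4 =56.25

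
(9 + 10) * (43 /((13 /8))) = 6536 /13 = 502.77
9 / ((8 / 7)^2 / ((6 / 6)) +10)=441 / 554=0.80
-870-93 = -963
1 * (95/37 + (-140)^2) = 725295/37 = 19602.57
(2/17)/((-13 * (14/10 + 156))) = -10/173927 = -0.00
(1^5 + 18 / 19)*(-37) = -1369 / 19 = -72.05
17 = 17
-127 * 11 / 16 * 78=-54483 / 8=-6810.38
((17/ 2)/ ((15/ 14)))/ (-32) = -119/ 480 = -0.25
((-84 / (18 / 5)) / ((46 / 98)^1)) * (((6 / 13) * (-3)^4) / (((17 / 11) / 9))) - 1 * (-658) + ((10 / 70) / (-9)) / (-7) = -22784580083 / 2241603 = -10164.41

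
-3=-3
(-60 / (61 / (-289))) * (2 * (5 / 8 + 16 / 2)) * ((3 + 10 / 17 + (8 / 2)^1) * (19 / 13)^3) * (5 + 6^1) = 171250744995 / 134017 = 1277828.52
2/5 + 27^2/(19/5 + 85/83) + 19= 1706869/10010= 170.52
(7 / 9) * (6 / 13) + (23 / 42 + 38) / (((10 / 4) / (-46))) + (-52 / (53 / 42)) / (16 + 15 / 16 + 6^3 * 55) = -1394643762968 / 1967277585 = -708.92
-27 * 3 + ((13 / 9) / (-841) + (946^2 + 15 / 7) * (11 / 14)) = 521509843597 / 741762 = 703068.97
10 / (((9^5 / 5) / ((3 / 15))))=10 / 59049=0.00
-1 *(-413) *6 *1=2478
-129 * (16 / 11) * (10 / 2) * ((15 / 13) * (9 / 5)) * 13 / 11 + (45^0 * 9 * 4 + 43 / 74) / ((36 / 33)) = -243829303 / 107448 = -2269.28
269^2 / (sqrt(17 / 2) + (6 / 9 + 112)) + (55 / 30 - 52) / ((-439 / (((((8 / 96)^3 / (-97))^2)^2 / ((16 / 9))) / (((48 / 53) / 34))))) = 13017838694770235434360891714282127 / 20255308493451661454502568919040 - 651249 * sqrt(34) / 228335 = 626.06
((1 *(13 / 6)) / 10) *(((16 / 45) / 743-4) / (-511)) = 434603 / 256279275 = 0.00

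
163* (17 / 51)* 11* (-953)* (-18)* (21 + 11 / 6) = 234095873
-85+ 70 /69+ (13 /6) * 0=-5795 /69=-83.99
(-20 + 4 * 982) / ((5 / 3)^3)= 105516 / 125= 844.13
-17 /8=-2.12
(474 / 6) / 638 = 79 / 638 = 0.12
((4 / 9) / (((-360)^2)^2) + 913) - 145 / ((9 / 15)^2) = 19281991680001 / 37791360000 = 510.22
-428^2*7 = -1282288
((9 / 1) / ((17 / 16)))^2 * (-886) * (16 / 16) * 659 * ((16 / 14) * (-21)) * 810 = 235364186972160 / 289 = 814408951460.76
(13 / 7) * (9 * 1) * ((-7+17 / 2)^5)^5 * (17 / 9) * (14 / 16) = 187250782686903 / 268435456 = 697563.52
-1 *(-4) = 4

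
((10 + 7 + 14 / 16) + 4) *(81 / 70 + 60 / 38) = 18195 / 304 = 59.85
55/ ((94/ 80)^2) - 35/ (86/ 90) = 304825/ 94987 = 3.21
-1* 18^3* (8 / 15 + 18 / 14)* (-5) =371304 / 7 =53043.43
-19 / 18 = -1.06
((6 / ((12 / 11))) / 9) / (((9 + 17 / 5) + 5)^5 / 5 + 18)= 171875 / 89720828226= 0.00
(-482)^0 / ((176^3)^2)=1 / 29721861554176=0.00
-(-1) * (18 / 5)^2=324 / 25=12.96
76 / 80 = 19 / 20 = 0.95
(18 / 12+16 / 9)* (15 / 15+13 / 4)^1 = 1003 / 72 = 13.93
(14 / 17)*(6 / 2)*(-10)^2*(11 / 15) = 3080 / 17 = 181.18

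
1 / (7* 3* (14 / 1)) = 1 / 294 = 0.00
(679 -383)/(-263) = -296/263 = -1.13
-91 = -91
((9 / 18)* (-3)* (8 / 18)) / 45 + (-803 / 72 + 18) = 7379 / 1080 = 6.83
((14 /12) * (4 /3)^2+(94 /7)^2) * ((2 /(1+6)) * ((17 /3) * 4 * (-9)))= -32818976 /3087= -10631.35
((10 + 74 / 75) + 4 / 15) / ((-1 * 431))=-844 / 32325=-0.03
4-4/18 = 34/9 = 3.78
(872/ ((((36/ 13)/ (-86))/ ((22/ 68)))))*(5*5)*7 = -234584350/ 153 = -1533231.05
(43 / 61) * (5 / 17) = 0.21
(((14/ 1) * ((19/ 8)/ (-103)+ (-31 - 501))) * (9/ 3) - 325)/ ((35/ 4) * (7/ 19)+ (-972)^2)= -177460513/ 7395794387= -0.02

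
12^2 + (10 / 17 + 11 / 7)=17393 / 119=146.16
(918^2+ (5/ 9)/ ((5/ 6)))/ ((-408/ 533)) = -673758371/ 612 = -1100912.37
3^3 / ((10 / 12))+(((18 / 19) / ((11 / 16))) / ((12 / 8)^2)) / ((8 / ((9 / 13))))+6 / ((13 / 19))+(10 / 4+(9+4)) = 1541143 / 27170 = 56.72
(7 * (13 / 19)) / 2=91 / 38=2.39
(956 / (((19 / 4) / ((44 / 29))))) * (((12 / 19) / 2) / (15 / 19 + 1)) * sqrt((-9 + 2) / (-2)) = 252384 * sqrt(14) / 9367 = 100.82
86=86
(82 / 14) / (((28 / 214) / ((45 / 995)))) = 39483 / 19502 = 2.02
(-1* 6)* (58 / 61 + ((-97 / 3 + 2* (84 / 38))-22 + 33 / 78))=4387967 / 15067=291.23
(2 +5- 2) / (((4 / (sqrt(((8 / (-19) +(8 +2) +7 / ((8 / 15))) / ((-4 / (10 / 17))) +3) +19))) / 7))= 35 *sqrt(107787) / 304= 37.80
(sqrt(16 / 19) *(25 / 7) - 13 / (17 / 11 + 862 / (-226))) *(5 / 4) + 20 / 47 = 125 *sqrt(19) / 133 + 17119 / 2256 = 11.68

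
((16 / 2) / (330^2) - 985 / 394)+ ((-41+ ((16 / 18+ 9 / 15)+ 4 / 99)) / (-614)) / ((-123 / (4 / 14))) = -35982604747 / 14392605150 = -2.50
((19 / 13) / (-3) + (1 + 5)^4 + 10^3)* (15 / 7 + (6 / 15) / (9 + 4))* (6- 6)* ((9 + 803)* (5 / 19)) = 0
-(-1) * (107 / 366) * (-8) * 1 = -428 / 183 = -2.34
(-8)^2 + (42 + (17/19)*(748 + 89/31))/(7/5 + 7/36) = 86499212/169043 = 511.70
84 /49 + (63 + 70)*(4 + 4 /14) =4002 /7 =571.71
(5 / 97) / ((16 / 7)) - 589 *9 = -8227117 / 1552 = -5300.98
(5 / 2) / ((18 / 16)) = 20 / 9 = 2.22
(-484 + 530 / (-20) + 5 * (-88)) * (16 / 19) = -15208 / 19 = -800.42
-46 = -46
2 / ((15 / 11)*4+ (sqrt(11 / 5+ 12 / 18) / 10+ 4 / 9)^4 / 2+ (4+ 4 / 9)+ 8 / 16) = 27178486093489401000000 / 141814440674595098159161 - 3490917043680000000*sqrt(645) / 141814440674595098159161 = 0.19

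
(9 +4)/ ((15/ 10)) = 26/ 3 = 8.67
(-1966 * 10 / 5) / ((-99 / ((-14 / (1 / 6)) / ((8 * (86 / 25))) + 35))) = 5401585 / 4257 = 1268.87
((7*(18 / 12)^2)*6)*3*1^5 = 567 / 2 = 283.50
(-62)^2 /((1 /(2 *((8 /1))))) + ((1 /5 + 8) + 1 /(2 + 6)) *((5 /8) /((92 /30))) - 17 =181022723 /2944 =61488.70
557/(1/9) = 5013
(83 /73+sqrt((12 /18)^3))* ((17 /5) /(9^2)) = 34* sqrt(6) /3645+1411 /29565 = 0.07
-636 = -636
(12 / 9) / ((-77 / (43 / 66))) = -86 / 7623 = -0.01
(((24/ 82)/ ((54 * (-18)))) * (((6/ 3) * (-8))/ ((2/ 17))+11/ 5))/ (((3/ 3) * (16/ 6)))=0.02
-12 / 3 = -4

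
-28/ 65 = -0.43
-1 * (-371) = 371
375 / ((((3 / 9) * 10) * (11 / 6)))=675 / 11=61.36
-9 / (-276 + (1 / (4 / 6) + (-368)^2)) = -18 / 270299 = -0.00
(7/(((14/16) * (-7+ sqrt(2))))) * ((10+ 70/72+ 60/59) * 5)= -85.85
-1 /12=-0.08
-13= -13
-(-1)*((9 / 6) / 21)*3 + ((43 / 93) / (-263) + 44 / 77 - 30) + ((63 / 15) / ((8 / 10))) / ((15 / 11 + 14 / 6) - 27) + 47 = 9247291073 / 526651188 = 17.56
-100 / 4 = -25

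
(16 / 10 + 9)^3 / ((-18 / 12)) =-297754 / 375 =-794.01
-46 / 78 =-23 / 39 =-0.59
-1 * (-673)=673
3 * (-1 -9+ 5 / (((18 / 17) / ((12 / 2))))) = 55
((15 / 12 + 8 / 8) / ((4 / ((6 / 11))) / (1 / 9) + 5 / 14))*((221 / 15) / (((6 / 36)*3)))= 4641 / 4645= 1.00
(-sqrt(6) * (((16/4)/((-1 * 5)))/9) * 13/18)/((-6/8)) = -104 * sqrt(6)/1215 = -0.21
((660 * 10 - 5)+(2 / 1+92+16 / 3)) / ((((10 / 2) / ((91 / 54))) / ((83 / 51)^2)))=12590012617 / 2106810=5975.87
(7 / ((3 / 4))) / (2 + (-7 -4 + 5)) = -7 / 3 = -2.33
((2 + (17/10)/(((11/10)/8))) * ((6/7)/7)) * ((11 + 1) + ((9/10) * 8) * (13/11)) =1069344/29645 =36.07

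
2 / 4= 1 / 2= 0.50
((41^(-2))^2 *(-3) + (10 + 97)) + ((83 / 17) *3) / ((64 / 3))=331074632779 / 3074427968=107.69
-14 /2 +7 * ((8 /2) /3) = 7 /3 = 2.33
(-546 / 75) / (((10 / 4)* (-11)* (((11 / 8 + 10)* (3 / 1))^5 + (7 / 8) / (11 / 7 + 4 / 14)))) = 22151168 / 3872230934081125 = 0.00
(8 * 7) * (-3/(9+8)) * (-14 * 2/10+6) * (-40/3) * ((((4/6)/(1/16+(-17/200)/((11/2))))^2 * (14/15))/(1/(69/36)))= 151465.80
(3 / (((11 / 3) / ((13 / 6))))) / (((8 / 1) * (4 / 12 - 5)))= -117 / 2464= -0.05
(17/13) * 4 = 68/13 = 5.23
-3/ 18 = -1/ 6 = -0.17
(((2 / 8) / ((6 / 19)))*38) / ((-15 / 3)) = -361 / 60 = -6.02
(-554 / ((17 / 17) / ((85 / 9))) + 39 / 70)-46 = -3324929 / 630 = -5277.67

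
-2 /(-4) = 0.50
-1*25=-25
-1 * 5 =-5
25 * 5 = 125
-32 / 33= -0.97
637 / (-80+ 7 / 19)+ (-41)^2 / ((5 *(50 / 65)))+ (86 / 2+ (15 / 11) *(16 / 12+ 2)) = 396607779 / 832150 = 476.61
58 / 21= 2.76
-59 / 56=-1.05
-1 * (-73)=73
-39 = -39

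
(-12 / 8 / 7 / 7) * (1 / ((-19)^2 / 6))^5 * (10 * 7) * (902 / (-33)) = 3188160 / 42917463804607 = 0.00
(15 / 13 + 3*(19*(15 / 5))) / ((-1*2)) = -1119 / 13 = -86.08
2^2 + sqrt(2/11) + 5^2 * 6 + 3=sqrt(22)/11 + 157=157.43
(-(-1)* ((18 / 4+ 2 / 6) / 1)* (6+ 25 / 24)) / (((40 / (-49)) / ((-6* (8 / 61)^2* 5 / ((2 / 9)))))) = 720447 / 7442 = 96.81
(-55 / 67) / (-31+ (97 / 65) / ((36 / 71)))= 128700 / 4398751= 0.03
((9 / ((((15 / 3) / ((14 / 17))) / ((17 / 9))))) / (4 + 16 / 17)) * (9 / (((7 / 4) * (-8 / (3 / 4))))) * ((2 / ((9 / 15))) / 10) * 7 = -51 / 80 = -0.64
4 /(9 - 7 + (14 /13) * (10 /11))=286 /213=1.34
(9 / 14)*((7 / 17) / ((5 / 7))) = 63 / 170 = 0.37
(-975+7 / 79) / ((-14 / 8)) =308072 / 553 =557.09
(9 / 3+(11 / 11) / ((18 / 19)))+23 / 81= 703 / 162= 4.34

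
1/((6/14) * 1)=7/3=2.33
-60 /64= -15 /16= -0.94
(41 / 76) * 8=82 / 19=4.32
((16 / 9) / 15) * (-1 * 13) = -208 / 135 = -1.54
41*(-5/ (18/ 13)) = -2665/ 18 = -148.06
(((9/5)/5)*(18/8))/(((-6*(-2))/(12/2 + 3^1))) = 243/400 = 0.61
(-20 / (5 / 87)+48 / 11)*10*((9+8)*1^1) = -642600 / 11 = -58418.18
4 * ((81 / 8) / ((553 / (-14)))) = -81 / 79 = -1.03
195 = 195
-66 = -66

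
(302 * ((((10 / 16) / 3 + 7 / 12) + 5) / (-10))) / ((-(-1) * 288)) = -20989 / 34560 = -0.61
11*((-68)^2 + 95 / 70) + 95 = 50973.93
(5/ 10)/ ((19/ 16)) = 0.42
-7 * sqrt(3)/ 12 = -1.01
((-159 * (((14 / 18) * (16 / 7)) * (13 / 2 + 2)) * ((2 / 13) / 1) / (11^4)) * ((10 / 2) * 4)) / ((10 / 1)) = -28832 / 570999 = -0.05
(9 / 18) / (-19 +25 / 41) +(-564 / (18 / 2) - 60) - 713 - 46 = -3988783 / 4524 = -881.69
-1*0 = 0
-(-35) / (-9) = -35 / 9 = -3.89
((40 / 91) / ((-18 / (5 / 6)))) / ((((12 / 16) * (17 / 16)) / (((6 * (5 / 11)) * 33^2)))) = -352000 / 4641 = -75.85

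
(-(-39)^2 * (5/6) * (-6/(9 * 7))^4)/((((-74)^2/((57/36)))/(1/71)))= -0.00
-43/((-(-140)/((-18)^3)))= 62694/35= 1791.26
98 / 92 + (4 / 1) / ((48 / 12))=95 / 46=2.07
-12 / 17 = -0.71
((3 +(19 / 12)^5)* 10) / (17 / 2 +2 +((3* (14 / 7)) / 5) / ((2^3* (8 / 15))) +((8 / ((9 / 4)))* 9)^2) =16112975 / 128743344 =0.13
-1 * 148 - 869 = -1017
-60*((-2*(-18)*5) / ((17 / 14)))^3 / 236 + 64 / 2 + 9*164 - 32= -826645.59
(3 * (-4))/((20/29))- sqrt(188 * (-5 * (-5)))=-10 * sqrt(47)- 87/5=-85.96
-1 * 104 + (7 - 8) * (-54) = -50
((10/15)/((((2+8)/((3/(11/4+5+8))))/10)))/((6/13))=52/189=0.28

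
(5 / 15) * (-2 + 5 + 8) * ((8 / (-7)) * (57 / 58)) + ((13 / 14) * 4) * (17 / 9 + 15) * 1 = 58.61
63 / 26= 2.42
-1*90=-90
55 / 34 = 1.62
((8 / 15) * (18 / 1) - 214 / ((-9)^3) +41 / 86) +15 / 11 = 40460597 / 3448170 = 11.73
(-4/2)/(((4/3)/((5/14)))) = -15/28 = -0.54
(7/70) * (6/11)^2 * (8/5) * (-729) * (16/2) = -277.62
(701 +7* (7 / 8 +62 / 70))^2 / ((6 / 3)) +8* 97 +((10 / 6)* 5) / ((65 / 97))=255204.71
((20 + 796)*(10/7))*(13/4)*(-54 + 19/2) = -1180140/7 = -168591.43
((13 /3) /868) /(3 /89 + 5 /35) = 1157 /40920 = 0.03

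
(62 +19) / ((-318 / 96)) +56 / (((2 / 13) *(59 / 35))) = 598756 / 3127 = 191.48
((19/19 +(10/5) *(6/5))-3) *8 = 16/5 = 3.20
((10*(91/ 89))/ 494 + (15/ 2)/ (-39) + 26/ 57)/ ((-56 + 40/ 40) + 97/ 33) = -412819/ 75533588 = -0.01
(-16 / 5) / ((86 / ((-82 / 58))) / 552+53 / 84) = -211232 / 34375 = -6.14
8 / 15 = 0.53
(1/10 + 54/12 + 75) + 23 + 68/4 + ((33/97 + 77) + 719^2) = 250821601/485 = 517157.94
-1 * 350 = -350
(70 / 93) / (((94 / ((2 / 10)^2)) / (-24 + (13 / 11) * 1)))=-0.01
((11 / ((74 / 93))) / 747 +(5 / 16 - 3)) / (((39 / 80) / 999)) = -5901465 / 1079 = -5469.38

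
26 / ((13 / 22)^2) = 74.46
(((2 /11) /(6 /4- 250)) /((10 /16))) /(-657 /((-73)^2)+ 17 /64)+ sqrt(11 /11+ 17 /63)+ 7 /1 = 4 * sqrt(35) /21+ 127094921 /18177775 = 8.12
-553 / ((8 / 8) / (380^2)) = -79853200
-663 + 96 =-567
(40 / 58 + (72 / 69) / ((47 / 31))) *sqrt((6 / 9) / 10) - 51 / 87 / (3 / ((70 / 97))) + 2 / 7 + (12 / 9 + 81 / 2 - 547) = -19888775 / 39382 + 43196 *sqrt(15) / 470235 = -504.67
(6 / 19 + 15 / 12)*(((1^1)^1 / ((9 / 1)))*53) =6307 / 684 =9.22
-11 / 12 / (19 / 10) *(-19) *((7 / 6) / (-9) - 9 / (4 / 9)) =-186.81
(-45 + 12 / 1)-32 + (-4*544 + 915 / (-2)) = -5397 / 2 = -2698.50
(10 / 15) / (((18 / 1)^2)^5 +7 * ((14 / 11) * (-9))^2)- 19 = -12312756234180005 / 648039801798954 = -19.00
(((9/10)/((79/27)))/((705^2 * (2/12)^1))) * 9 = 729/21813875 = 0.00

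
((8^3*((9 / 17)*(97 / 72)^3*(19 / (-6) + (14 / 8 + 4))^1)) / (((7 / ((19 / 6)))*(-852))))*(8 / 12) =-537564397 / 886942224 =-0.61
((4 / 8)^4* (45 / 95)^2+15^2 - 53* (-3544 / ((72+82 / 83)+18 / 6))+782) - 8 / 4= 2389812311 / 687344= 3476.88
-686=-686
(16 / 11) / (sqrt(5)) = 16*sqrt(5) / 55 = 0.65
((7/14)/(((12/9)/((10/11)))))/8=15/352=0.04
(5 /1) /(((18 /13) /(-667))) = -43355 /18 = -2408.61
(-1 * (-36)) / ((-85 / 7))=-252 / 85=-2.96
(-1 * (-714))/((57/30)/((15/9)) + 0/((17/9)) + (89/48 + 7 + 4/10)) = 856800/12473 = 68.69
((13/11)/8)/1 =13/88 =0.15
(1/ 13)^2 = 1/ 169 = 0.01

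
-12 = -12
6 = 6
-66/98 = -33/49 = -0.67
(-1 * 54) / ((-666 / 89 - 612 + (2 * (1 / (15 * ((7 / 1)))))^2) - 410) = 26493075 / 505077122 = 0.05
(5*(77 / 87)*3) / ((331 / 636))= 244860 / 9599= 25.51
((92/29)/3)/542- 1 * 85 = -2003999/23577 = -85.00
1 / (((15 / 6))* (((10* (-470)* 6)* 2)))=-1 / 141000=-0.00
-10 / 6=-1.67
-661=-661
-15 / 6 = -5 / 2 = -2.50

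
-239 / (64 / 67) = -16013 / 64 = -250.20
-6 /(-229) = 6 /229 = 0.03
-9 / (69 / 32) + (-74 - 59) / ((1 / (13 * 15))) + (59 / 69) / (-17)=-30426710 / 1173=-25939.22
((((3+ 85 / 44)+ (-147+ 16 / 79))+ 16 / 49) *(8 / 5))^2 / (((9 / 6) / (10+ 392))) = 623016373478406832 / 45328539025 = 13744461.81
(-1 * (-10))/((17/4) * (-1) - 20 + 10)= -40/57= -0.70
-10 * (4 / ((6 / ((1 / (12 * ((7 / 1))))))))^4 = -5 / 126023688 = -0.00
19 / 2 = 9.50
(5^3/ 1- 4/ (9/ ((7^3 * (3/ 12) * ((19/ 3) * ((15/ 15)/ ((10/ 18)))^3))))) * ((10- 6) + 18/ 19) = -15071396/ 2375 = -6345.85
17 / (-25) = -17 / 25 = -0.68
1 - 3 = -2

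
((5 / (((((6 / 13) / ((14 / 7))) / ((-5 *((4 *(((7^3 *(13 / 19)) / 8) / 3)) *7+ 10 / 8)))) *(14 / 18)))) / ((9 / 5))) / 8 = -101905375 / 38304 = -2660.44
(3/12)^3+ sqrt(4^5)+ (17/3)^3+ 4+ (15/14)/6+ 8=2735597/12096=226.16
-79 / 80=-0.99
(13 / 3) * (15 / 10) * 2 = 13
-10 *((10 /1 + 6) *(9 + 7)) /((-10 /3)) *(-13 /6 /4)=-416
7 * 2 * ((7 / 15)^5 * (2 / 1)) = 0.62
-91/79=-1.15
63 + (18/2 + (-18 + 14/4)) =115/2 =57.50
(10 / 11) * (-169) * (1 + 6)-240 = -14470 / 11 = -1315.45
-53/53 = -1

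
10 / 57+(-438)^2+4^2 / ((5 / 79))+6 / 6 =54747923 / 285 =192097.98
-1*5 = -5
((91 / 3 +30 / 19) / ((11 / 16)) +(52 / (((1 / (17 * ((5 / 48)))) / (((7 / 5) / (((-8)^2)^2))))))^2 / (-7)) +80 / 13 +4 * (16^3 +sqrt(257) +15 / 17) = 4 * sqrt(257) +1834532578573554413 / 111588887494656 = 16504.23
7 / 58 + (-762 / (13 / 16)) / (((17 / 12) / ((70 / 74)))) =-296939881 / 474266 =-626.10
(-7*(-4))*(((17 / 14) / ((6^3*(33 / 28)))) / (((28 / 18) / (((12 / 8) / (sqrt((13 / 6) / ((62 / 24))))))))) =17*sqrt(806) / 3432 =0.14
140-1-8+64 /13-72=831 /13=63.92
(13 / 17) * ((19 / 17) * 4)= 988 / 289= 3.42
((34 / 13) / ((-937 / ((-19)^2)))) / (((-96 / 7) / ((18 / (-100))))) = -128877 / 9744800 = -0.01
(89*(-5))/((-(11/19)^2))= 160645/121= 1327.64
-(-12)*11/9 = 44/3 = 14.67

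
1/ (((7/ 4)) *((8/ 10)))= 0.71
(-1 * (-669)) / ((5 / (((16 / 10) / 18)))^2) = 3568 / 16875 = 0.21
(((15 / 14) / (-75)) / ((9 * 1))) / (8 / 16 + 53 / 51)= -17 / 16485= -0.00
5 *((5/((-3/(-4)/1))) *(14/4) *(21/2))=1225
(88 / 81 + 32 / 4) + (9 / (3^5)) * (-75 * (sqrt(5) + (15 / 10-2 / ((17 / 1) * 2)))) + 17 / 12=35801 / 5508-25 * sqrt(5) / 9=0.29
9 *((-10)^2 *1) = 900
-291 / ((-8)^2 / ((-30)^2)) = -65475 / 16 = -4092.19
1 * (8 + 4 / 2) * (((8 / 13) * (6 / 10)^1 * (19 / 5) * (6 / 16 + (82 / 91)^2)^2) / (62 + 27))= 70491480765 / 317364919508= 0.22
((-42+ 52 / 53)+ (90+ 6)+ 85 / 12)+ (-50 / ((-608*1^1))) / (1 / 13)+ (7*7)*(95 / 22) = 274.72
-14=-14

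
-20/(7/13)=-260/7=-37.14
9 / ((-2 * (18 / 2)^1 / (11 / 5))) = -11 / 10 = -1.10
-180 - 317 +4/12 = -1490/3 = -496.67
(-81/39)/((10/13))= -27/10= -2.70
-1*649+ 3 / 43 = -27904 / 43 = -648.93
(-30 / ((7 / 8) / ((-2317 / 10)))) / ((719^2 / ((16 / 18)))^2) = 169472 / 7215714239067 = 0.00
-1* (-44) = 44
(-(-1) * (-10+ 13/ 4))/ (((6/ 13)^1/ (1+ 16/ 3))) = -741/ 8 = -92.62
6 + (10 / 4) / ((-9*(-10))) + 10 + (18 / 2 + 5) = 1081 / 36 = 30.03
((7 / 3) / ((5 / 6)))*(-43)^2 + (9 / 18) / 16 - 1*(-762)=950277 / 160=5939.23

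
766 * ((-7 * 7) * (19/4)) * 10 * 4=-7131460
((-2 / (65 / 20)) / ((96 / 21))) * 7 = -0.94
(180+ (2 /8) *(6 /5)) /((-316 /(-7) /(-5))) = -12621 /632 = -19.97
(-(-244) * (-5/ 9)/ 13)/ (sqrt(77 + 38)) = -244 * sqrt(115)/ 2691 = -0.97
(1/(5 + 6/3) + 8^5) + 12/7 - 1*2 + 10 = 229445/7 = 32777.86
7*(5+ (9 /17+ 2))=896 /17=52.71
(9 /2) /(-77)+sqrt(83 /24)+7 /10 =247 /385+sqrt(498) /12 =2.50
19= 19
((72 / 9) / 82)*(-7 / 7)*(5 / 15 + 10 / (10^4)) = -1003 / 30750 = -0.03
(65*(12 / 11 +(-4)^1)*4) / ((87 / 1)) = -8320 / 957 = -8.69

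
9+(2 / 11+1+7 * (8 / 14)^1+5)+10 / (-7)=1367 / 77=17.75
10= 10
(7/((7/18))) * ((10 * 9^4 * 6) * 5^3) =885735000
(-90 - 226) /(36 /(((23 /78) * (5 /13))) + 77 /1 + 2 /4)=-72680 /90833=-0.80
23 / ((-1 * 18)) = -23 / 18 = -1.28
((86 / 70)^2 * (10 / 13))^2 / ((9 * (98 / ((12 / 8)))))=3418801 / 1491201075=0.00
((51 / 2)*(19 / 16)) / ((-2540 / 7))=-6783 / 81280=-0.08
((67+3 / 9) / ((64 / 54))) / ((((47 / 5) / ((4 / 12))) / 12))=4545 / 188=24.18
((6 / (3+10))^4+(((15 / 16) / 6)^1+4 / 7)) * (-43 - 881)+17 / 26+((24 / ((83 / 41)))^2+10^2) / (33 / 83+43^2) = -519272634641843 / 727762841000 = -713.52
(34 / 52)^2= 289 / 676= 0.43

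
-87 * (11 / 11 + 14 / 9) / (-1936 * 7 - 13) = 667 / 40695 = 0.02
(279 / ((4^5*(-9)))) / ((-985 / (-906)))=-14043 / 504320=-0.03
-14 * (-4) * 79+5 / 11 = 4424.45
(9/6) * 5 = 15/2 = 7.50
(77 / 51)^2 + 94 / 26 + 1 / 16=3222997 / 541008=5.96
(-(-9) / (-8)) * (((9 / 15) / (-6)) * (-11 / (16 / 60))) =-297 / 64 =-4.64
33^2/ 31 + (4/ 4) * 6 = 1275/ 31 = 41.13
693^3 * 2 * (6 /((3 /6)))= 7987501368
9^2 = 81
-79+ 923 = 844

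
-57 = -57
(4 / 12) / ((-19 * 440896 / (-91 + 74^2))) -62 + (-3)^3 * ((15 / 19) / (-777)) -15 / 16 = -136493241477 / 2169649216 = -62.91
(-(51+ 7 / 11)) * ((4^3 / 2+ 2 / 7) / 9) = -185.24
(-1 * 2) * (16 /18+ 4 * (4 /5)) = -8.18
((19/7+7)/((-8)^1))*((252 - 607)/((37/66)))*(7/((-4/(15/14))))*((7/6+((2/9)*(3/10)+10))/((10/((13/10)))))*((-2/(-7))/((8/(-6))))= 523498833/1160320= 451.17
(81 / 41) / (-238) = -81 / 9758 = -0.01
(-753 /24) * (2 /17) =-251 /68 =-3.69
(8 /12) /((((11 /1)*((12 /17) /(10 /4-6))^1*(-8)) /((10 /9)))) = 595 /14256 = 0.04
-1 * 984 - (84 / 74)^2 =-985.29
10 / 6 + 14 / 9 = 29 / 9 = 3.22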